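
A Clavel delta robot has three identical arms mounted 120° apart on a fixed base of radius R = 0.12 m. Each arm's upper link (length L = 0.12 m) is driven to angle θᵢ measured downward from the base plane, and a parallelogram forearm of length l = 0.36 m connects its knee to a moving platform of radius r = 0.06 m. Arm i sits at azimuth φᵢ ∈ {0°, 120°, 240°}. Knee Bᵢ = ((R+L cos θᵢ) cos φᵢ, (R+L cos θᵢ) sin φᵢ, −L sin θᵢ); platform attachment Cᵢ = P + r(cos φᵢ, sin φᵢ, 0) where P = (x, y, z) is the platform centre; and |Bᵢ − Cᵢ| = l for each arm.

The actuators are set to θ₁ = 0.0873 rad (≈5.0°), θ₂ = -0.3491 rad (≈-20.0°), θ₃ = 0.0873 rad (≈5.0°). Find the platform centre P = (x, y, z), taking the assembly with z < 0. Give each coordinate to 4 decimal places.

(-0.0286, 0.0496, -0.2999)

O1 = (0.1795·cos0.0°, 0.1795·sin0.0°, -0.0105) = (0.1795, 0.0000, -0.0105)
φ2=120.0°: virtual centre (-0.0864, 0.1496, 0.0410), radius l
φ3=240.0°: virtual centre (-0.0898, -0.1555, -0.0105), radius l
|O₂|²−|O₁|² = -0.0008;  |O₃|²−|O₁|² = 0.0000
linear system: -0.5318x+0.2992y = -0.0008−0.1030z; -0.5386x+-0.3110y = 0.0000−0.0000z
Cramer: x(z) = 0.0008+0.0981z;  y(z) = -0.0013-0.1699z
into |P−O₁|² = l²: 1.0385z² + -0.0137z + -0.0975 = 0;  Δ = 0.4053;  z = -0.2999 or 0.3131 → z<0 root = -0.2999
x = -0.0286, y = 0.0496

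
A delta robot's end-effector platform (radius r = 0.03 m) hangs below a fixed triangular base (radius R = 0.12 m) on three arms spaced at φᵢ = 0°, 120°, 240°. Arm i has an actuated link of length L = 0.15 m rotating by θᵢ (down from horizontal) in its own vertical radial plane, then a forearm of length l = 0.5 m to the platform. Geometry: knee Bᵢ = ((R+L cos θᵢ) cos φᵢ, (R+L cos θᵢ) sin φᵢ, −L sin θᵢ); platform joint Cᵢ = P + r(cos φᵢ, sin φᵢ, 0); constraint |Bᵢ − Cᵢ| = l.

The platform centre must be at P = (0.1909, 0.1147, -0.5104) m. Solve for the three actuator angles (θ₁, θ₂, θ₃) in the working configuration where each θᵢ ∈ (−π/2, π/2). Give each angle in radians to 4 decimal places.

θ₁ = 0.1742, θ₂ = 0.7854, θ₃ = 1.3088

rotate P by −φ1: (0.1909, 0.1147, -0.5104)
  e−x'=-0.1009;  (l²−L²−(e−x')²−y'²−z²)/2L = -0.1878
  θ1 = atan2(B,A) + arccos(C/0.5203) = 0.1742
rotate P by −φ2: (0.0039, -0.2227, -0.5104)
  A cos θ + B sin θ = C:  0.0861·cos θ + -0.5104·sin θ = -0.3000
  θ2 = atan2(B,A) + arccos(C/0.5176) = 0.7854
φ3=240.0° → target in arm frame (-0.1948, 0.1080)
  A cos θ + B sin θ = C:  0.2848·cos θ + -0.5104·sin θ = -0.4192
  γ=atan2(-0.5104,0.2848)=-1.0619;  ψ=arccos(-0.7173)=2.3707;  θ3=γ+ψ≈1.3088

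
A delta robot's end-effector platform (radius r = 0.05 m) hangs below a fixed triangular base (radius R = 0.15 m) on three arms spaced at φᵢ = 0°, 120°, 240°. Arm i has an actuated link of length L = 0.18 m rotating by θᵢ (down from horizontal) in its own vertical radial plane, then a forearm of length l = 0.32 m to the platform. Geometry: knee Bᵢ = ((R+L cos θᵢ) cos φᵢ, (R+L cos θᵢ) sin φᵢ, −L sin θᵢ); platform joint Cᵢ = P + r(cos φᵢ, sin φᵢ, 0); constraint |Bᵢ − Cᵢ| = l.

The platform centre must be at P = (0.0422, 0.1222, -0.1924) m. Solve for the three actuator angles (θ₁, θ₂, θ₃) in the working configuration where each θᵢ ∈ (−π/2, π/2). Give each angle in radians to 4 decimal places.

θ₁ = 0.0870, θ₂ = -0.2614, θ₃ = 1.0470

arm 1 (φ=0.0°): x'=0.0422, y'=0.1222
  e−x'=0.0578;  (l²−L²−(e−x')²−y'²−z²)/2L = 0.0409
  √(A²+B²)=0.2009;  θ1 = -1.2790+1.3660 ≈ 0.0870
φ2=120.0° → target in arm frame (0.0847, -0.0976)
  A cos θ + B sin θ = C:  0.0153·cos θ + -0.1924·sin θ = 0.0645
  γ=atan2(-0.1924,0.0153)=-1.4916;  ψ=arccos(0.3341)=1.2301;  θ2=γ+ψ≈-0.2614
φ3=240.0° → target in arm frame (-0.1269, -0.0246)
  A=0.2269, B=-0.1924, C=(l²−L²−A²−y'²−z²)/(2L)=-0.0531
  γ=atan2(-0.1924,0.2269)=-0.7032;  ψ=arccos(-0.1785)=1.7502;  θ3=γ+ψ≈1.0470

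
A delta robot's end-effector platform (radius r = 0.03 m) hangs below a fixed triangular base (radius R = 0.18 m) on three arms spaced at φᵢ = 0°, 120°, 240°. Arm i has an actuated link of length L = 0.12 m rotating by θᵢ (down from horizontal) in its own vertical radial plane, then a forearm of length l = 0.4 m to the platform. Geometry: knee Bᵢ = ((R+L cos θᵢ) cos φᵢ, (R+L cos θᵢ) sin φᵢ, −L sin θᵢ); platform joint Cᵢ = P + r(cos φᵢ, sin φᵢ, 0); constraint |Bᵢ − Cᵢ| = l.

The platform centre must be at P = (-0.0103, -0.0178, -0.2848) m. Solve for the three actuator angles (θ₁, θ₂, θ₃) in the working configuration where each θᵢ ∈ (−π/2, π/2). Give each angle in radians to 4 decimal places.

φ1=0.0° → target in arm frame (-0.0103, -0.0178)
  A=0.1603, B=-0.2848, C=(l²−L²−A²−y'²−z²)/(2L)=0.1603
  θ1 = atan2(B,A) + arccos(C/0.3268) = -0.0001
rotate P by −φ2: (-0.0103, 0.0178, -0.2848)
  e−x'=0.1603;  (l²−L²−(e−x')²−y'²−z²)/2L = 0.1604
  √(A²+B²)=0.3268;  θ2 = -1.0582+1.0579 ≈ -0.0003
rotate P by −φ3: (0.0206, 0.0000, -0.2848)
  A=0.1294, B=-0.2848, C=(l²−L²−A²−y'²−z²)/(2L)=0.1989
  θ3 = atan2(B,A) + arccos(C/0.3128) = -0.2625

θ₁ = -0.0001, θ₂ = -0.0003, θ₃ = -0.2625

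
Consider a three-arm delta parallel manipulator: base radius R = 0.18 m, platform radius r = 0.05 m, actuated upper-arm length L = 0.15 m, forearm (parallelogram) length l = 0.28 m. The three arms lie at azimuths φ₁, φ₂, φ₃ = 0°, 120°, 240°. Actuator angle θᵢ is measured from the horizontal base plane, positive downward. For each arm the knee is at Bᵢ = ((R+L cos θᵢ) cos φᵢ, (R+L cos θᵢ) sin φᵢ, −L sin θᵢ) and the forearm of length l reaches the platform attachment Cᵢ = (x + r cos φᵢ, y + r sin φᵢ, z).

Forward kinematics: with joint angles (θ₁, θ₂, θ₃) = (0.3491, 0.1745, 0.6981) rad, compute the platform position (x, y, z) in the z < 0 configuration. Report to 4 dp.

O1 = (0.2710·cos0.0°, 0.2710·sin0.0°, -0.0513) = (0.2710, 0.0000, -0.0513)
O2 = (0.2777·cos120.0°, 0.2777·sin120.0°, -0.0260) = (-0.1389, 0.2405, -0.0260)
O3 = (0.2449·cos240.0°, 0.2449·sin240.0°, -0.0964) = (-0.1225, -0.2121, -0.0964)
subtract pairs → two planes through P
[-0.8196 0.4810 0.0505]·P = 0.0018;  [-0.7868 -0.4242 -0.0902]·P = -0.0068
Cramer: x(z) = 0.0035-0.0302z;  y(z) = 0.0095-0.1566z
sphere 1 gives Az²+Bz+C=0 with A=1.0254, B=0.1158, C=-0.0041;  B²−4AC=0.0303;  roots -0.1414, 0.0284;  negative root z = -0.1414
x = 0.0077, y = 0.0317

(0.0077, 0.0317, -0.1414)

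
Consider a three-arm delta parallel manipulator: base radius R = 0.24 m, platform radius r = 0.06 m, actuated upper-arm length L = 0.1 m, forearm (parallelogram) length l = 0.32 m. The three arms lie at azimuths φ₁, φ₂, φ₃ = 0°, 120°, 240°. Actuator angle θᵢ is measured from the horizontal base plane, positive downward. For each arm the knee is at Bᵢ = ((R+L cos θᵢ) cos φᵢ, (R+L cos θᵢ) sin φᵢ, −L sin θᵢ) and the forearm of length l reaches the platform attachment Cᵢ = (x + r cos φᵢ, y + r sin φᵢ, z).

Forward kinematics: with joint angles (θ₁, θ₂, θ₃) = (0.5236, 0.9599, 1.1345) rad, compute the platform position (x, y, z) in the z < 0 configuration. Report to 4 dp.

φ1=0.0°: virtual centre (0.2666, 0.0000, -0.0500), radius l
O2 = (0.2374·cos120.0°, 0.2374·sin120.0°, -0.0819) = (-0.1187, 0.2056, -0.0819)
arm 3 at φ=240.0°: ρ3 = 0.2223;  O3 = (-0.1111, -0.1925, -0.0906)
subtract pairs → two planes through P
linear system: -0.7706x+0.4111y = -0.0105−-0.0638z; -0.7555x+-0.3850y = -0.0160−-0.0813z
Cramer: x(z) = 0.0175-0.0955z;  y(z) = 0.0072-0.0237z
sphere 1 gives Az²+Bz+C=0 with A=1.0097, B=0.1472, C=-0.0378;  B²−4AC=0.1743;  roots -0.2797, 0.1338;  negative root z = -0.2797
x = 0.0442, y = 0.0138

(0.0442, 0.0138, -0.2797)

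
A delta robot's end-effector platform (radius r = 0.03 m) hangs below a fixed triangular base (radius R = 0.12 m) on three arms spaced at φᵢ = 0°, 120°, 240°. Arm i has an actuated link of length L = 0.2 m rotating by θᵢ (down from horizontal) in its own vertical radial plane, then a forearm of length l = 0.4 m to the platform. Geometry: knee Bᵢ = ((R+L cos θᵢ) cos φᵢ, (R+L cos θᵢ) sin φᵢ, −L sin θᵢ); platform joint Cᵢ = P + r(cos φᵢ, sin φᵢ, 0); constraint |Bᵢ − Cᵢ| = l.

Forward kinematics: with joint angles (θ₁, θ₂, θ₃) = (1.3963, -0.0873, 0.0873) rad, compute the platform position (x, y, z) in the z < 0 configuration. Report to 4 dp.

arm 1 at φ=0.0°: ρ1 = 0.1247;  S1 = (0.1247, 0.0000, -0.1970)
S2 = (0.2892·cos120.0°, 0.2892·sin120.0°, 0.0174) = (-0.1446, 0.2505, 0.0174)
S3 = (0.2892·cos240.0°, 0.2892·sin240.0°, -0.0174) = (-0.1446, -0.2505, -0.0174)
eliminate P² terms by subtracting sphere 1 from 2 and 3
linear system: -0.5387x+0.5010y = 0.0296−0.4288z; -0.5387x+-0.5010y = 0.0296−0.3590z
det = 0.5397;  x = -0.0550+0.7313z,  y = 0.0000+-0.0696z
sphere 1 gives Az²+Bz+C=0 with A=1.5396, B=0.1311, C=-0.0889;  B²−4AC=0.5648;  roots -0.2866, 0.2015;  negative root z = -0.2866
x = -0.2646, y = 0.0200

(-0.2646, 0.0200, -0.2866)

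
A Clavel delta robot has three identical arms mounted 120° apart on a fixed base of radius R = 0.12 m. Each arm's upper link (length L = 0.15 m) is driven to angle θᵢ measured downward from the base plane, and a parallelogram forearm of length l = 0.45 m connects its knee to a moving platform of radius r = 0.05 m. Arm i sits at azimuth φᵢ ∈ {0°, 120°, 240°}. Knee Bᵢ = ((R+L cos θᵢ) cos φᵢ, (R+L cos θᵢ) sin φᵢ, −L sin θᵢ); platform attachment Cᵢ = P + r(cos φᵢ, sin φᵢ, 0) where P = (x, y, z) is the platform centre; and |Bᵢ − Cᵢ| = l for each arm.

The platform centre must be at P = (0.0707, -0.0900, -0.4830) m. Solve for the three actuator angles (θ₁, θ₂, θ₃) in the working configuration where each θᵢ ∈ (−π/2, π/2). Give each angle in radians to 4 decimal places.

θ₁ = 0.4360, θ₂ = 0.9599, θ₃ = 0.5236

arm 1 (φ=0.0°): x'=0.0707, y'=-0.0900
  e−x'=-0.0007;  (l²−L²−(e−x')²−y'²−z²)/2L = -0.2046
  θ1 = atan2(B,A) + arccos(C/0.4830) = 0.4360
φ2=120.0° → target in arm frame (-0.1133, -0.0162)
  e−x'=0.1833;  (l²−L²−(e−x')²−y'²−z²)/2L = -0.2905
  √(A²+B²)=0.5166;  θ2 = -1.2081+2.1680 ≈ 0.9599
φ3=240.0° → target in arm frame (0.0426, 0.1062)
  e−x'=0.0274;  (l²−L²−(e−x')²−y'²−z²)/2L = -0.2177
  √(A²+B²)=0.4838;  θ3 = -1.5141+2.0377 ≈ 0.5236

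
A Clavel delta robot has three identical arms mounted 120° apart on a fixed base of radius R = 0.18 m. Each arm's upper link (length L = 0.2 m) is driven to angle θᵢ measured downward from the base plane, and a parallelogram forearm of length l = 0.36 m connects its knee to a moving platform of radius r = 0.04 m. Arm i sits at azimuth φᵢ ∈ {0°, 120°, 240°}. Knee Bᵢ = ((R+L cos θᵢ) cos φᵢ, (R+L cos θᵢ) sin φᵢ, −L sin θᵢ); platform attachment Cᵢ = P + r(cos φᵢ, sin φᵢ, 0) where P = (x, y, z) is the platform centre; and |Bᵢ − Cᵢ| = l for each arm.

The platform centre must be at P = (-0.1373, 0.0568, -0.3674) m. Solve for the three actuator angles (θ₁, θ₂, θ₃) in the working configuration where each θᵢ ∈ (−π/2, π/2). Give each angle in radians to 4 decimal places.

θ₁ = 1.3965, θ₂ = 0.4363, θ₃ = 0.8729

rotate P by −φ1: (-0.1373, 0.0568, -0.3674)
  e−x'=0.2773;  (l²−L²−(e−x')²−y'²−z²)/2L = -0.3138
  θ1 = atan2(B,A) + arccos(C/0.4603) = 1.3965
arm 2 (φ=120.0°): x'=0.1178, y'=0.0905
  e−x'=0.0222;  (l²−L²−(e−x')²−y'²−z²)/2L = -0.1352
  θ2 = atan2(B,A) + arccos(C/0.3681) = 0.4363
φ3=240.0° → target in arm frame (0.0195, -0.1473)
  e−x'=0.1205;  (l²−L²−(e−x')²−y'²−z²)/2L = -0.2040
  √(A²+B²)=0.3867;  θ3 = -1.2538+2.1266 ≈ 0.8729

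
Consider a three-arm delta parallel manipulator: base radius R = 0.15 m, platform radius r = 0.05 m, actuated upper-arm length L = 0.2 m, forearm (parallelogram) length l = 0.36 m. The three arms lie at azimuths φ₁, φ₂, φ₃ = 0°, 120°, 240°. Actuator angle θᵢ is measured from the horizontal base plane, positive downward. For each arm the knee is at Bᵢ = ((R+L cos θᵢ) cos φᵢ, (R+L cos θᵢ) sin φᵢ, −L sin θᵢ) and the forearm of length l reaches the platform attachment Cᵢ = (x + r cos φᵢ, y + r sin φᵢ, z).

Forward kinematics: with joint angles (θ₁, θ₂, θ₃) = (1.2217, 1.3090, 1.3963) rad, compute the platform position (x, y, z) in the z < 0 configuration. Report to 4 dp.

(0.0264, 0.0157, -0.5184)

centre 1 = (0.1684·cos0.0°, 0.1684·sin0.0°, -0.1879) = (0.1684, 0.0000, -0.1879)
φ2=120.0°: virtual centre (-0.0759, 0.1314, -0.1932), radius l
arm 3 at φ=240.0°: ρ3 = 0.1347;  centre 3 = (-0.0674, -0.1167, -0.1970)
|centre ₂|²−|centre ₁|² = -0.0033;  |centre ₃|²−|centre ₁|² = -0.0067
[-0.4886 0.2629 -0.0105]·P = -0.0033;  [-0.4715 -0.2333 -0.0181]·P = -0.0067
det = 0.2380;  x = 0.0107+-0.0302z,  y = 0.0072+-0.0163z
into |P−centre ₁|² = l²: 1.0012z² + 0.3852z + -0.0694 = 0;  Δ = 0.4261;  z = -0.5184 or 0.1336 → z<0 root = -0.5184
x = 0.0264, y = 0.0157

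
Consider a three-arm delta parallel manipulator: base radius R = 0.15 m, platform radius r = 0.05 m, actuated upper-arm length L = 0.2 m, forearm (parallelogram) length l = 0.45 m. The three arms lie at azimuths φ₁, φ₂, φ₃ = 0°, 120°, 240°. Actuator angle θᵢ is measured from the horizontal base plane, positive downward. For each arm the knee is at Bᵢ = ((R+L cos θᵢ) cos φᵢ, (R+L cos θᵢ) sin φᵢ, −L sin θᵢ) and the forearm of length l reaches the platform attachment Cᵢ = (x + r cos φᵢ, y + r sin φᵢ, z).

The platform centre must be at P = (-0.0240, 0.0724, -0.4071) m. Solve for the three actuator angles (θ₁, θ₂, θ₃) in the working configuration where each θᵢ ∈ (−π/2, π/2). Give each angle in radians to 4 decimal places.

θ₁ = 0.4362, θ₂ = 0.0872, θ₃ = 0.5234

rotate P by −φ1: (-0.0240, 0.0724, -0.4071)
  A cos θ + B sin θ = C:  0.1240·cos θ + -0.4071·sin θ = -0.0596
  √(A²+B²)=0.4256;  θ1 = -1.2751+1.7114 ≈ 0.4362
arm 2 (φ=120.0°): x'=0.0747, y'=-0.0154
  A=0.0253, B=-0.4071, C=(l²−L²−A²−y'²−z²)/(2L)=-0.0103
  γ=atan2(-0.4071,0.0253)=-1.5087;  ψ=arccos(-0.0252)=1.5960;  θ2=γ+ψ≈0.0872
arm 3 (φ=240.0°): x'=-0.0507, y'=-0.0570
  A=0.1507, B=-0.4071, C=(l²−L²−A²−y'²−z²)/(2L)=-0.0730
  √(A²+B²)=0.4341;  θ3 = -1.2163+1.7397 ≈ 0.5234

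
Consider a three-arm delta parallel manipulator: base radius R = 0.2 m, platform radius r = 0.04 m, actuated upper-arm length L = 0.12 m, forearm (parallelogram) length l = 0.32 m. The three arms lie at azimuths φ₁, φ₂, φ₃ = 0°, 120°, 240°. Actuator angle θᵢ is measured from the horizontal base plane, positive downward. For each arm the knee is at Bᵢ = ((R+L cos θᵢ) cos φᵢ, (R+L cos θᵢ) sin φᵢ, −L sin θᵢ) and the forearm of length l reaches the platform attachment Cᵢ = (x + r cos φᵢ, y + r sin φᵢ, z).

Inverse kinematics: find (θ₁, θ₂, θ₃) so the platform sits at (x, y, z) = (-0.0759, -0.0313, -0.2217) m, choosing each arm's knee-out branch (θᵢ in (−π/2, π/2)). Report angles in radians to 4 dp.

θ₁ = 1.0473, θ₂ = 0.4360, θ₃ = -0.0871

arm 1 (φ=0.0°): x'=-0.0759, y'=-0.0313
  A=0.2359, B=-0.2217, C=(l²−L²−A²−y'²−z²)/(2L)=-0.0741
  θ1 = atan2(B,A) + arccos(C/0.3237) = 1.0473
arm 2 (φ=120.0°): x'=0.0108, y'=0.0814
  e−x'=0.1492;  (l²−L²−(e−x')²−y'²−z²)/2L = 0.0416
  γ=atan2(-0.2217,0.1492)=-0.9786;  ψ=arccos(0.1556)=1.4146;  θ2=γ+ψ≈0.4360
φ3=240.0° → target in arm frame (0.0651, -0.0501)
  e−x'=0.0949;  (l²−L²−(e−x')²−y'²−z²)/2L = 0.1139
  θ3 = atan2(B,A) + arccos(C/0.2412) = -0.0871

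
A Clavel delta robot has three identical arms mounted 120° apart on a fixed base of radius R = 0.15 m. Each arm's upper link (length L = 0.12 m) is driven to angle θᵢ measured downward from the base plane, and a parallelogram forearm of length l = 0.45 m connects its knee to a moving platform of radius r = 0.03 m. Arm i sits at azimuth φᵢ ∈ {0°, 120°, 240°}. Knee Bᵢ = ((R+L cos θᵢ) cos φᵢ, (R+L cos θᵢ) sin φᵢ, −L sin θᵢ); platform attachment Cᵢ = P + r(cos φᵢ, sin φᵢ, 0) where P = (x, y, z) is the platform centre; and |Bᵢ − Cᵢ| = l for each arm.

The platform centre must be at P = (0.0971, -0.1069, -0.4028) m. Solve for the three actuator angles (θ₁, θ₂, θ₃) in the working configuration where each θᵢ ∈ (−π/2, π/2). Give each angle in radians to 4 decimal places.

θ₁ = -0.0873, θ₂ = 0.9602, θ₃ = 0.1746

arm 1 (φ=0.0°): x'=0.0971, y'=-0.1069
  e−x'=0.0229;  (l²−L²−(e−x')²−y'²−z²)/2L = 0.0579
  θ1 = atan2(B,A) + arccos(C/0.4035) = -0.0873
φ2=120.0° → target in arm frame (-0.1411, -0.0306)
  A=0.2611, B=-0.4028, C=(l²−L²−A²−y'²−z²)/(2L)=-0.1803
  √(A²+B²)=0.4800;  θ2 = -0.9956+1.9559 ≈ 0.9602
arm 3 (φ=240.0°): x'=0.0440, y'=0.1375
  A cos θ + B sin θ = C:  0.0760·cos θ + -0.4028·sin θ = 0.0048
  θ3 = atan2(B,A) + arccos(C/0.4099) = 0.1746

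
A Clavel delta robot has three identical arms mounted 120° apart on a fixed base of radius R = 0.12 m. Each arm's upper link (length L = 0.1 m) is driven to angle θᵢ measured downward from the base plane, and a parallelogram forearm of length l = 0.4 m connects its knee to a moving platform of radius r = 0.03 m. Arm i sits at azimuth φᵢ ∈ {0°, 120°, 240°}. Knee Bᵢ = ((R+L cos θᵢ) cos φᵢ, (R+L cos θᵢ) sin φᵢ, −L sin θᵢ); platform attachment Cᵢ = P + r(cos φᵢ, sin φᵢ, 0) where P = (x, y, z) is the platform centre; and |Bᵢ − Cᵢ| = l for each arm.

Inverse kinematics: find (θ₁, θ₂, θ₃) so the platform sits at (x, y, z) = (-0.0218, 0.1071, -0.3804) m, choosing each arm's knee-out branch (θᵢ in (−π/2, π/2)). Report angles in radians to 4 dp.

θ₁ = 0.5236, θ₂ = -0.0872, θ₃ = 0.7853

φ1=0.0° → target in arm frame (-0.0218, 0.1071)
  A=0.1118, B=-0.3804, C=(l²−L²−A²−y'²−z²)/(2L)=-0.0934
  γ=atan2(-0.3804,0.1118)=-1.2849;  ψ=arccos(-0.2355)=1.8085;  θ1=γ+ψ≈0.5236
arm 2 (φ=120.0°): x'=0.1037, y'=-0.0347
  A=-0.0137, B=-0.3804, C=(l²−L²−A²−y'²−z²)/(2L)=0.0195
  θ2 = atan2(B,A) + arccos(C/0.3806) = -0.0872
arm 3 (φ=240.0°): x'=-0.0819, y'=-0.0724
  A cos θ + B sin θ = C:  0.1719·cos θ + -0.3804·sin θ = -0.1474
  θ3 = atan2(B,A) + arccos(C/0.4174) = 0.7853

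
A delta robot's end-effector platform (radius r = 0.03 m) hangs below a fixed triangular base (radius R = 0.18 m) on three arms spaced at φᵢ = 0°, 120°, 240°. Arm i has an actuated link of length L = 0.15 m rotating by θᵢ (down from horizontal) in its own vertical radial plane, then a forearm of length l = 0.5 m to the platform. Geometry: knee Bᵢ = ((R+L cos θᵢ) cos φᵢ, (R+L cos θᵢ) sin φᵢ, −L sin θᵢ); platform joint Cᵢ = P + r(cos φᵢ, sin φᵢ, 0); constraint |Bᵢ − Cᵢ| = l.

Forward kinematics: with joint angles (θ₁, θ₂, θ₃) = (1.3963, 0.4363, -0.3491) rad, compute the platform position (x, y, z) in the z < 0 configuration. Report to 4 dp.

(-0.2356, -0.0956, -0.4150)

arm 1 at φ=0.0°: e+L cos θ1 = 0.1760;  O1 = (0.1760, 0.0000, -0.1477)
arm 2 at φ=120.0°: e+L cos θ2 = 0.2859;  O2 = (-0.1430, 0.2476, -0.0634)
O3 = (0.2910·cos240.0°, 0.2910·sin240.0°, 0.0513) = (-0.1455, -0.2520, 0.0513)
subtract pairs → two planes through P
[-0.6380 0.4953 0.1687]·P = 0.0330;  [-0.6430 -0.5039 0.3981]·P = 0.0345
det = 0.6400;  x = -0.0526+0.4408z,  y = -0.0012+0.2274z
into |P−O₁|² = l²: 1.2460z² + 0.0933z + -0.1759 = 0;  Δ = 0.8853;  z = -0.4150 or 0.3401 → z<0 root = -0.4150
x = -0.2356, y = -0.0956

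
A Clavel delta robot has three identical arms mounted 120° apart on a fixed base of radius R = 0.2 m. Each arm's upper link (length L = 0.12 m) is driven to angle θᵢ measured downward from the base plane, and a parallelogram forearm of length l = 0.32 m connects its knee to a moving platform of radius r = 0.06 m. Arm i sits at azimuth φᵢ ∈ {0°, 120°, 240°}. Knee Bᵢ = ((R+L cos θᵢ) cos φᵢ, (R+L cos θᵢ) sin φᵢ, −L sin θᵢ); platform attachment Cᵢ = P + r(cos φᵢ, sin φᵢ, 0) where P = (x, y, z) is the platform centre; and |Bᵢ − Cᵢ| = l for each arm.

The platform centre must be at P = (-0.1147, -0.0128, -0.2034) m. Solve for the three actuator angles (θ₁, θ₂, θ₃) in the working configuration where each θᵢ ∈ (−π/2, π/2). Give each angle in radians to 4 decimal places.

arm 1 (φ=0.0°): x'=-0.1147, y'=-0.0128
  A=0.2547, B=-0.2034, C=(l²−L²−A²−y'²−z²)/(2L)=-0.0767
  γ=atan2(-0.2034,0.2547)=-0.6739;  ψ=arccos(-0.2353)=1.8083;  θ1=γ+ψ≈1.1345
arm 2 (φ=120.0°): x'=0.0463, y'=0.1057
  e−x'=0.0937;  (l²−L²−(e−x')²−y'²−z²)/2L = 0.1111
  γ=atan2(-0.2034,0.0937)=-1.1390;  ψ=arccos(0.4960)=1.0518;  θ2=γ+ψ≈-0.0872
rotate P by −φ3: (0.0684, -0.0929, -0.2034)
  A cos θ + B sin θ = C:  0.0716·cos θ + -0.2034·sin θ = 0.1370
  γ=atan2(-0.2034,0.0716)=-1.2325;  ψ=arccos(0.6352)=0.8826;  θ3=γ+ψ≈-0.3499

θ₁ = 1.1345, θ₂ = -0.0872, θ₃ = -0.3499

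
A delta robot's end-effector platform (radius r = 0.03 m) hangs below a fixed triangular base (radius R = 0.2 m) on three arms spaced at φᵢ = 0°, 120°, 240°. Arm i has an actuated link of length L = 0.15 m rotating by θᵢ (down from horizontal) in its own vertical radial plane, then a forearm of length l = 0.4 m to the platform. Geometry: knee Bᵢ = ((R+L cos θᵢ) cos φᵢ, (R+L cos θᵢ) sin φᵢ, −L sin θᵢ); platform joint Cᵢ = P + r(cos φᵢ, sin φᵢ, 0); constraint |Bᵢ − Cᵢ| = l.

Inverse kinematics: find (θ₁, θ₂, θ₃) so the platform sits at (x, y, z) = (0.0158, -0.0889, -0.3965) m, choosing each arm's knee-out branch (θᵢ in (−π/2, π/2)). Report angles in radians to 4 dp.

rotate P by −φ1: (0.0158, -0.0889, -0.3965)
  e−x'=0.1542;  (l²−L²−(e−x')²−y'²−z²)/2L = -0.1713
  θ1 = atan2(B,A) + arccos(C/0.4254) = 0.7853
arm 2 (φ=120.0°): x'=-0.0849, y'=0.0308
  A=0.2549, B=-0.3965, C=(l²−L²−A²−y'²−z²)/(2L)=-0.2854
  θ2 = atan2(B,A) + arccos(C/0.4714) = 1.2218
φ3=240.0° → target in arm frame (0.0691, 0.0581)
  A cos θ + B sin θ = C:  0.1009·cos θ + -0.3965·sin θ = -0.1109
  γ=atan2(-0.3965,0.1009)=-1.3216;  ψ=arccos(-0.2711)=1.8453;  θ3=γ+ψ≈0.5237

θ₁ = 0.7853, θ₂ = 1.2218, θ₃ = 0.5237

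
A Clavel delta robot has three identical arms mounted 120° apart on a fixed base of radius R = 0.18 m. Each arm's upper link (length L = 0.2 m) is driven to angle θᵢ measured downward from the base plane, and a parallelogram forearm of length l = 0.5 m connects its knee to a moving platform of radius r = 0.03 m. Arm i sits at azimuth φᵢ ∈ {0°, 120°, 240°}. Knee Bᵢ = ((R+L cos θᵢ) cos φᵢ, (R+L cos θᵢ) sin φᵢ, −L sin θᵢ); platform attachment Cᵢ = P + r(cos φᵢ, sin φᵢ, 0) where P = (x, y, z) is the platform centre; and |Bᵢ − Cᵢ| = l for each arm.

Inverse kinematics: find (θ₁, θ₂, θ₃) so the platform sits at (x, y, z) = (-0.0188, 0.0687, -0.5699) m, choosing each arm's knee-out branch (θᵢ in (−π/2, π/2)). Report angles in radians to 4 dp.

arm 1 (φ=0.0°): x'=-0.0188, y'=0.0687
  A=0.1688, B=-0.5699, C=(l²−L²−A²−y'²−z²)/(2L)=-0.3700
  √(A²+B²)=0.5944;  θ1 = -1.2828+2.2427 ≈ 0.9599
arm 2 (φ=120.0°): x'=0.0689, y'=-0.0181
  e−x'=0.0811;  (l²−L²−(e−x')²−y'²−z²)/2L = -0.3042
  √(A²+B²)=0.5756;  θ2 = -1.4294+2.1276 ≈ 0.6982
arm 3 (φ=240.0°): x'=-0.0501, y'=-0.0506
  A cos θ + B sin θ = C:  0.2001·cos θ + -0.5699·sin θ = -0.3935
  √(A²+B²)=0.6040;  θ3 = -1.2331+2.2803 ≈ 1.0471

θ₁ = 0.9599, θ₂ = 0.6982, θ₃ = 1.0471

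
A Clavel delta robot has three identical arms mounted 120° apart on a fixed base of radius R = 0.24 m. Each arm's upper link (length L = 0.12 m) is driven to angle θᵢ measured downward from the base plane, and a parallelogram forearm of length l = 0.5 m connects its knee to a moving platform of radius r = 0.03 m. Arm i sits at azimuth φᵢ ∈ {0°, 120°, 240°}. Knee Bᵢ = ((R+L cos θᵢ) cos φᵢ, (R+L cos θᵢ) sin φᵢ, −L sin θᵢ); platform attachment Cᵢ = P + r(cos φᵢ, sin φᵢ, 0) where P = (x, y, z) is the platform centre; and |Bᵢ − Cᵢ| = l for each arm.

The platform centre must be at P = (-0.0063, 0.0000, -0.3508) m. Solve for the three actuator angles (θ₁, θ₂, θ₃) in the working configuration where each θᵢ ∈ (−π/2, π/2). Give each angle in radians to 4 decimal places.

rotate P by −φ1: (-0.0063, 0.0000, -0.3508)
  A cos θ + B sin θ = C:  0.2163·cos θ + -0.3508·sin θ = 0.2740
  √(A²+B²)=0.4121;  θ1 = -1.0183+0.8436 ≈ -0.1747
rotate P by −φ2: (0.0031, 0.0055, -0.3508)
  A cos θ + B sin θ = C:  0.2069·cos θ + -0.3508·sin θ = 0.2905
  γ=atan2(-0.3508,0.2069)=-1.0380;  ψ=arccos(0.7134)=0.7765;  θ2=γ+ψ≈-0.2615
rotate P by −φ3: (0.0032, -0.0055, -0.3508)
  e−x'=0.2068;  (l²−L²−(e−x')²−y'²−z²)/2L = 0.2905
  γ=atan2(-0.3508,0.2068)=-1.0380;  ψ=arccos(0.7134)=0.7765;  θ3=γ+ψ≈-0.2615

θ₁ = -0.1747, θ₂ = -0.2615, θ₃ = -0.2615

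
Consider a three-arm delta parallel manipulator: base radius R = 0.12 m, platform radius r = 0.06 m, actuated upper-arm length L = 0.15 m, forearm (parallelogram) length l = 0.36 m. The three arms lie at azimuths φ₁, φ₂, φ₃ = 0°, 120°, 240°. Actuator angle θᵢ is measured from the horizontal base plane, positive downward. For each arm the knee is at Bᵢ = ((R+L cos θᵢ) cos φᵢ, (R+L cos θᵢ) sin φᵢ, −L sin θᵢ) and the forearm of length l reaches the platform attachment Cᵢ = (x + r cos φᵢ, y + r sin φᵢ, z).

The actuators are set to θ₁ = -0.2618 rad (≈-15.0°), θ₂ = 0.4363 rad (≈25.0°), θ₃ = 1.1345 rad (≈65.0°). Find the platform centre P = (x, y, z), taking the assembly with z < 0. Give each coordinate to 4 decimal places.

(0.1682, 0.1165, -0.2998)

O1 = (0.2049·cos0.0°, 0.2049·sin0.0°, 0.0388) = (0.2049, 0.0000, 0.0388)
O2 = (0.1959·cos120.0°, 0.1959·sin120.0°, -0.0634) = (-0.0980, 0.1697, -0.0634)
O3 = (0.1234·cos240.0°, 0.1234·sin240.0°, -0.1359) = (-0.0617, -0.1069, -0.1359)
subtract pairs → two planes through P
linear system: -0.6057x+0.3394y = -0.0011−-0.2044z; -0.5332x+-0.2137y = -0.0098−-0.3495z
Cramer: x(z) = 0.0114-0.5229z;  y(z) = 0.0172-0.3310z
quadratic in z: (1.3830)z²+(0.1133)z+(-0.0904)=0, √Δ=0.7161 → z ∈ {-0.2998, 0.2179}; z = -0.2998 (taking z<0)
x = 0.1682, y = 0.1165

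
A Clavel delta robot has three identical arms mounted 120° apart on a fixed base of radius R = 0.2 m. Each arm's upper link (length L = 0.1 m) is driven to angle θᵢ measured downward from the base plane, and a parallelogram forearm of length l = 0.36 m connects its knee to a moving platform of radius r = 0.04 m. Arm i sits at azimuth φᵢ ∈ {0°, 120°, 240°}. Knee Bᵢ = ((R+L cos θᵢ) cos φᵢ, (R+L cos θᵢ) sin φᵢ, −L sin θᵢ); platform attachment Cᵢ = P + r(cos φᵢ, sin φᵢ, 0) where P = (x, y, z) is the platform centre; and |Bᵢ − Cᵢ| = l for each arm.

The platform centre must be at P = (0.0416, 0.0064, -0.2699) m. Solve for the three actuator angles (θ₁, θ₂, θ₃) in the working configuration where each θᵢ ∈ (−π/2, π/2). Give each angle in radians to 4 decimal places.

θ₁ = -0.1745, θ₂ = 0.3487, θ₃ = 0.4365

rotate P by −φ1: (0.0416, 0.0064, -0.2699)
  A cos θ + B sin θ = C:  0.1184·cos θ + -0.2699·sin θ = 0.1635
  θ1 = atan2(B,A) + arccos(C/0.2947) = -0.1745
rotate P by −φ2: (-0.0153, -0.0392, -0.2699)
  A=0.1753, B=-0.2699, C=(l²−L²−A²−y'²−z²)/(2L)=0.0725
  θ2 = atan2(B,A) + arccos(C/0.3218) = 0.3487
arm 3 (φ=240.0°): x'=-0.0263, y'=0.0328
  e−x'=0.1863;  (l²−L²−(e−x')²−y'²−z²)/2L = 0.0548
  θ3 = atan2(B,A) + arccos(C/0.3280) = 0.4365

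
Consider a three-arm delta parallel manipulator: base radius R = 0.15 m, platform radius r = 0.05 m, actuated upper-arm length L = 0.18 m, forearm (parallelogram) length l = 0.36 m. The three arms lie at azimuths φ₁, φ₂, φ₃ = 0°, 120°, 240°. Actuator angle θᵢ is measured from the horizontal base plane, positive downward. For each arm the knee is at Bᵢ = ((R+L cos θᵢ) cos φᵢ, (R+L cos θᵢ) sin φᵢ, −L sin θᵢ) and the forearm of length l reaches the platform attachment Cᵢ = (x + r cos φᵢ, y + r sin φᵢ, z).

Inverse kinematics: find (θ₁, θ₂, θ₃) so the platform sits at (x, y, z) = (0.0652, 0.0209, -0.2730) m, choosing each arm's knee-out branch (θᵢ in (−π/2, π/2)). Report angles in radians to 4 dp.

θ₁ = -0.0870, θ₂ = 0.3494, θ₃ = 0.5236

rotate P by −φ1: (0.0652, 0.0209, -0.2730)
  A=0.0348, B=-0.2730, C=(l²−L²−A²−y'²−z²)/(2L)=0.0584
  √(A²+B²)=0.2752;  θ1 = -1.4440+1.3570 ≈ -0.0870
φ2=120.0° → target in arm frame (-0.0145, -0.0669)
  A=0.1145, B=-0.2730, C=(l²−L²−A²−y'²−z²)/(2L)=0.0141
  √(A²+B²)=0.2960;  θ2 = -1.1737+1.5231 ≈ 0.3494
rotate P by −φ3: (-0.0507, 0.0460, -0.2730)
  A cos θ + B sin θ = C:  0.1507·cos θ + -0.2730·sin θ = -0.0060
  γ=atan2(-0.2730,0.1507)=-1.0664;  ψ=arccos(-0.0192)=1.5900;  θ3=γ+ψ≈0.5236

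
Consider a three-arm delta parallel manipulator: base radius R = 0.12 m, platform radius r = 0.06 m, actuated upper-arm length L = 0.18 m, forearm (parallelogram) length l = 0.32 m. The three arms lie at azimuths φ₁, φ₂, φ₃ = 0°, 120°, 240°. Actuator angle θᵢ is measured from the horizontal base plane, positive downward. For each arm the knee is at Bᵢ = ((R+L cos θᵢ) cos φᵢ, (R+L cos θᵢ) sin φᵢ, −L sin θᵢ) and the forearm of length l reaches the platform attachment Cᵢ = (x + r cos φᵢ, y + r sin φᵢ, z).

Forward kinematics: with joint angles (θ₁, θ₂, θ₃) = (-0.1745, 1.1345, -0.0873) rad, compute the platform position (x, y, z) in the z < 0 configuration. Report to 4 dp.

(0.0970, -0.1517, -0.2131)

centre 1 = (0.2373·cos0.0°, 0.2373·sin0.0°, 0.0313) = (0.2373, 0.0000, 0.0313)
φ2=120.0°: virtual centre (-0.0680, 0.1178, -0.1631), radius l
φ3=240.0°: virtual centre (-0.1197, -0.2073, 0.0157), radius l
subtract pairs → two planes through P
[-0.6106 0.2357 -0.3888]·P = -0.0121;  [-0.7138 -0.4145 -0.0311]·P = 0.0002
Cramer: x(z) = 0.0118-0.3999z;  y(z) = -0.0209+0.6136z
quadratic in z: (1.5364)z²+(0.0921)z+(-0.0502)=0, √Δ=0.5628 → z ∈ {-0.2131, 0.1532}; z = -0.2131 (taking z<0)
x = 0.0970, y = -0.1517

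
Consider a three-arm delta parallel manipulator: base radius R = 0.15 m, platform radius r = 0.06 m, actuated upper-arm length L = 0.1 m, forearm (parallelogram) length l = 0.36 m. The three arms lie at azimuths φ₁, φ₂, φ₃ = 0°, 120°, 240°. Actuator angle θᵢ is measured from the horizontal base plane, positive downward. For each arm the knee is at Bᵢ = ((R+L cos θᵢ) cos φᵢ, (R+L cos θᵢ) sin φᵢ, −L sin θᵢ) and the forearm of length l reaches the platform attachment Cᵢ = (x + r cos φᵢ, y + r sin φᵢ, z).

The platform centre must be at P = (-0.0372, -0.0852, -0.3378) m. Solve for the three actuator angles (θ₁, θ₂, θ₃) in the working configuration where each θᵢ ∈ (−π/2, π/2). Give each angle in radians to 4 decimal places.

arm 1 (φ=0.0°): x'=-0.0372, y'=-0.0852
  A=0.1272, B=-0.3378, C=(l²−L²−A²−y'²−z²)/(2L)=-0.0897
  θ1 = atan2(B,A) + arccos(C/0.3610) = 0.6114
arm 2 (φ=120.0°): x'=-0.0552, y'=0.0748
  A=0.1452, B=-0.3378, C=(l²−L²−A²−y'²−z²)/(2L)=-0.1059
  θ2 = atan2(B,A) + arccos(C/0.3677) = 0.6982
φ3=240.0° → target in arm frame (0.0924, 0.0104)
  A=-0.0024, B=-0.3378, C=(l²−L²−A²−y'²−z²)/(2L)=0.0269
  γ=atan2(-0.3378,-0.0024)=-1.5779;  ψ=arccos(0.0796)=1.4911;  θ3=γ+ψ≈-0.0867

θ₁ = 0.6114, θ₂ = 0.6982, θ₃ = -0.0867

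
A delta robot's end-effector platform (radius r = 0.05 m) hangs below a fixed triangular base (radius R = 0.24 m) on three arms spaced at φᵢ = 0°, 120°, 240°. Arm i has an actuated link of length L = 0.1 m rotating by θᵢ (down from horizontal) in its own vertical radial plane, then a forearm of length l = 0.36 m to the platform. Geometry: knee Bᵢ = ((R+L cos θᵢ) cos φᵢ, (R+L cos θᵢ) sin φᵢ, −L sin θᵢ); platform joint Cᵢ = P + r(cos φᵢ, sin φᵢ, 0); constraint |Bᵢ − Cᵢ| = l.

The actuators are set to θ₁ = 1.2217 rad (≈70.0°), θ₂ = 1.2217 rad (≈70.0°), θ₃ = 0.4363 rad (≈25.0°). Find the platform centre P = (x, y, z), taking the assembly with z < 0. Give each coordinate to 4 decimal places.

arm 1 at φ=0.0°: (R−r)+L cos θ1 = 0.2242;  S1 = (0.2242, 0.0000, -0.0940)
S2 = (0.2242·cos120.0°, 0.2242·sin120.0°, -0.0940) = (-0.1121, 0.1942, -0.0940)
φ3=240.0°: virtual centre (-0.1403, -0.2430, -0.0423), radius l
eliminate P² terms by subtracting sphere 1 from 2 and 3
[-0.6726 0.3883 0.0000]·P = 0.0000;  [-0.7290 -0.4861 0.1034]·P = 0.0214
det = 0.6100;  x = -0.0136+0.0658z,  y = -0.0236+0.1140z
into |P−S₁|² = l²: 1.0173z² + 0.1512z + -0.0636 = 0;  Δ = 0.2818;  z = -0.3352 or 0.1866 → z<0 root = -0.3352
x = -0.0357, y = -0.0619

(-0.0357, -0.0619, -0.3352)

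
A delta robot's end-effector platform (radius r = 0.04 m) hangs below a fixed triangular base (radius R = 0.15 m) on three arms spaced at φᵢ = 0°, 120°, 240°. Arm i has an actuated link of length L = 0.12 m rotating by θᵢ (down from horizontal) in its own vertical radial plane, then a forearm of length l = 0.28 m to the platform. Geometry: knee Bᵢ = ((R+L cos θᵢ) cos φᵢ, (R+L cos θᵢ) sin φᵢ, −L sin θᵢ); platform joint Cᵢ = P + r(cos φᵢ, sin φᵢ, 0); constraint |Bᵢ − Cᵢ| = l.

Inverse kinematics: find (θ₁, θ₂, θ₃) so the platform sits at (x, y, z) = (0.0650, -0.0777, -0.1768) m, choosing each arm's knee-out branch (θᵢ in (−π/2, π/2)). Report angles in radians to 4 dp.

arm 1 (φ=0.0°): x'=0.0650, y'=-0.0777
  A=0.0450, B=-0.1768, C=(l²−L²−A²−y'²−z²)/(2L)=0.1028
  √(A²+B²)=0.1824;  θ1 = -1.3216+0.9720 ≈ -0.3496
rotate P by −φ2: (-0.0998, -0.0174, -0.1768)
  A=0.2098, B=-0.1768, C=(l²−L²−A²−y'²−z²)/(2L)=-0.0482
  √(A²+B²)=0.2744;  θ2 = -0.7003+1.7475 ≈ 1.0472
arm 3 (φ=240.0°): x'=0.0348, y'=0.0951
  A=0.0752, B=-0.1768, C=(l²−L²−A²−y'²−z²)/(2L)=0.0751
  γ=atan2(-0.1768,0.0752)=-1.1686;  ψ=arccos(0.3911)=1.1690;  θ3=γ+ψ≈0.0004

θ₁ = -0.3496, θ₂ = 1.0472, θ₃ = 0.0004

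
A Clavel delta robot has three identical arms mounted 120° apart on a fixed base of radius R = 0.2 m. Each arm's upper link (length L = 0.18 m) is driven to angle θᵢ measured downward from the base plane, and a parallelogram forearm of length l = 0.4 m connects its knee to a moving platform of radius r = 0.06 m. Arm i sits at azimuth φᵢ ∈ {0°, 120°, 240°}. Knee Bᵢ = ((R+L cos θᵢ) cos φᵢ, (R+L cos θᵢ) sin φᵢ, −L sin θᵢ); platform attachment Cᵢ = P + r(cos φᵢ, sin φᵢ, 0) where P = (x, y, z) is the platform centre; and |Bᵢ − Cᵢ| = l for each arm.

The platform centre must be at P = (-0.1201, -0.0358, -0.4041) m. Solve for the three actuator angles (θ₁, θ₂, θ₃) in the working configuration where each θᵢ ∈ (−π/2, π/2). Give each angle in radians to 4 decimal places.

φ1=0.0° → target in arm frame (-0.1201, -0.0358)
  A=0.2601, B=-0.4041, C=(l²−L²−A²−y'²−z²)/(2L)=-0.2906
  γ=atan2(-0.4041,0.2601)=-0.9989;  ψ=arccos(-0.6048)=2.2203;  θ1=γ+ψ≈1.2214
rotate P by −φ2: (0.0290, 0.1219, -0.4041)
  A cos θ + B sin θ = C:  0.1110·cos θ + -0.4041·sin θ = -0.1746
  √(A²+B²)=0.4191;  θ2 = -1.3028+2.0007 ≈ 0.6978
rotate P by −φ3: (0.0911, -0.0861, -0.4041)
  A cos θ + B sin θ = C:  0.0489·cos θ + -0.4041·sin θ = -0.1264
  γ=atan2(-0.4041,0.0489)=-1.4503;  ψ=arccos(-0.3105)=1.8866;  θ3=γ+ψ≈0.4363

θ₁ = 1.2214, θ₂ = 0.6978, θ₃ = 0.4363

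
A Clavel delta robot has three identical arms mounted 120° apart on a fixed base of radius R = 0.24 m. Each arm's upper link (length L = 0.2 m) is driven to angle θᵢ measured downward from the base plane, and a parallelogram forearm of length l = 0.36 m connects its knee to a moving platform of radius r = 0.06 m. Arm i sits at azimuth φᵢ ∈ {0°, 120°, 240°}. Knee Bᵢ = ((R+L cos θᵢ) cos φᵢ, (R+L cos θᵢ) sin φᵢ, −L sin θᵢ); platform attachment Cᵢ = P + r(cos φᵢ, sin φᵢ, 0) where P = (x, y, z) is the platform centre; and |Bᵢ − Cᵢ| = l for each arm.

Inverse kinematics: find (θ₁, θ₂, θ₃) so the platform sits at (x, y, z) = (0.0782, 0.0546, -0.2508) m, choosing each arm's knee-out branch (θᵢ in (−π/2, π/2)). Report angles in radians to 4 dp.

θ₁ = 0.2619, θ₂ = 0.6982, θ₃ = 1.1345

arm 1 (φ=0.0°): x'=0.0782, y'=0.0546
  A cos θ + B sin θ = C:  0.1018·cos θ + -0.2508·sin θ = 0.0334
  γ=atan2(-0.2508,0.1018)=-1.1852;  ψ=arccos(0.1233)=1.4471;  θ1=γ+ψ≈0.2619
φ2=120.0° → target in arm frame (0.0082, -0.0950)
  A cos θ + B sin θ = C:  0.1718·cos θ + -0.2508·sin θ = -0.0296
  √(A²+B²)=0.3040;  θ2 = -0.9702+1.6684 ≈ 0.6982
arm 3 (φ=240.0°): x'=-0.0864, y'=0.0404
  A cos θ + B sin θ = C:  0.2664·cos θ + -0.2508·sin θ = -0.1147
  θ3 = atan2(B,A) + arccos(C/0.3659) = 1.1345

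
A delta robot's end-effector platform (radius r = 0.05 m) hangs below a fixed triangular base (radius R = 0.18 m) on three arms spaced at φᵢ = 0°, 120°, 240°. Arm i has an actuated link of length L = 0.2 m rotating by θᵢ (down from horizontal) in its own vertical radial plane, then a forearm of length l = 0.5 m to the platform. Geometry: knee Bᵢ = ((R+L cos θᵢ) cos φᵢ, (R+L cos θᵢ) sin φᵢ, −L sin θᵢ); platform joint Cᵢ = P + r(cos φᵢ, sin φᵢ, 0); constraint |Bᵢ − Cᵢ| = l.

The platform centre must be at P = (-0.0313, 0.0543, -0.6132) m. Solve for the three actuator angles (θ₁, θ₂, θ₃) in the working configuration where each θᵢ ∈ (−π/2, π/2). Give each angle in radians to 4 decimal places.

arm 1 (φ=0.0°): x'=-0.0313, y'=0.0543
  A cos θ + B sin θ = C:  0.1613·cos θ + -0.6132·sin θ = -0.4875
  γ=atan2(-0.6132,0.1613)=-1.3136;  ψ=arccos(-0.7688)=2.4477;  θ1=γ+ψ≈1.1341
φ2=120.0° → target in arm frame (0.0627, 0.0000)
  e−x'=0.0673;  (l²−L²−(e−x')²−y'²−z²)/2L = -0.4264
  γ=atan2(-0.6132,0.0673)=-1.4614;  ψ=arccos(-0.6912)=2.3339;  θ2=γ+ψ≈0.8724
rotate P by −φ3: (-0.0314, -0.0543, -0.6132)
  A cos θ + B sin θ = C:  0.1614·cos θ + -0.6132·sin θ = -0.4875
  γ=atan2(-0.6132,0.1614)=-1.3135;  ψ=arccos(-0.7688)=2.4478;  θ3=γ+ψ≈1.1343

θ₁ = 1.1341, θ₂ = 0.8724, θ₃ = 1.1343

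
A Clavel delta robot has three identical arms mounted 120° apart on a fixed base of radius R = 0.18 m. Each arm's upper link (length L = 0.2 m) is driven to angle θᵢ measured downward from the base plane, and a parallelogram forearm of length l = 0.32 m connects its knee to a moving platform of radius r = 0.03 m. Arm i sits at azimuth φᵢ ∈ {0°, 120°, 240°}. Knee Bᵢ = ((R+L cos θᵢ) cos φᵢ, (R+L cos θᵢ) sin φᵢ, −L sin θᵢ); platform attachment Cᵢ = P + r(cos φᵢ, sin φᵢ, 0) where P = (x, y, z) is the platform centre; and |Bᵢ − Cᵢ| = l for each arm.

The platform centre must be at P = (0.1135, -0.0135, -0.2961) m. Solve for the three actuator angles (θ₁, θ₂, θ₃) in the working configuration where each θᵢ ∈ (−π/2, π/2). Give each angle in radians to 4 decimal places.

arm 1 (φ=0.0°): x'=0.1135, y'=-0.0135
  A=0.0365, B=-0.2961, C=(l²−L²−A²−y'²−z²)/(2L)=-0.0670
  θ1 = atan2(B,A) + arccos(C/0.2983) = 0.3491
arm 2 (φ=120.0°): x'=-0.0684, y'=-0.0915
  A=0.2184, B=-0.2961, C=(l²−L²−A²−y'²−z²)/(2L)=-0.2034
  √(A²+B²)=0.3680;  θ2 = -0.9352+2.1566 ≈ 1.2214
arm 3 (φ=240.0°): x'=-0.0451, y'=0.1050
  A cos θ + B sin θ = C:  0.1951·cos θ + -0.2961·sin θ = -0.1859
  θ3 = atan2(B,A) + arccos(C/0.3546) = 1.1344

θ₁ = 0.3491, θ₂ = 1.2214, θ₃ = 1.1344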